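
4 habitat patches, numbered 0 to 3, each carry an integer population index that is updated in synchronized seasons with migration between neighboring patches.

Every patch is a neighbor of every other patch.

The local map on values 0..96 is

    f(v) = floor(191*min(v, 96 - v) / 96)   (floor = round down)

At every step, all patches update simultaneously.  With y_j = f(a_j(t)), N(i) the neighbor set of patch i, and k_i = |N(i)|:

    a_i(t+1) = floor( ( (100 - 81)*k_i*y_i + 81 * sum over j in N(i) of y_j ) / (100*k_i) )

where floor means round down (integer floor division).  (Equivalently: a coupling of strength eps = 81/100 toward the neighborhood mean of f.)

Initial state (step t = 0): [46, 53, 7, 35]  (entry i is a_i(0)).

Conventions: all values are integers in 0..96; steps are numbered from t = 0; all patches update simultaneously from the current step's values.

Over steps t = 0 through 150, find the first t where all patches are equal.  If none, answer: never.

Simulating step by step:
t=0: [46, 53, 7, 35]  (not all equal)
t=1: [62, 62, 68, 64]  (not all equal)
t=2: [62, 62, 63, 63]  (not all equal)
t=3: [65, 65, 66, 66]  (not all equal)
t=4: [59, 59, 60, 60]  (not all equal)
t=5: [71, 71, 72, 72]  (not all equal)
t=6: [47, 47, 48, 48]  (not all equal)
t=7: [94, 94, 93, 93]  (not all equal)
t=8: [4, 4, 3, 3]  (not all equal)
t=9: [5, 5, 6, 6]  (not all equal)
t=10: [10, 10, 9, 9]  (not all equal)
t=11: [17, 17, 18, 18]  (not all equal)
t=12: [34, 34, 33, 33]  (not all equal)
t=13: [65, 65, 66, 66]  (not all equal)

Answer: never
Key observation: The state at step 3 reappears at step 13 — the system is in a cycle of period 10 from step 3 on.  No step 0..13 is synchronized, and the cycle repeats forever, so no step up to 150 (or ever) has all patches equal.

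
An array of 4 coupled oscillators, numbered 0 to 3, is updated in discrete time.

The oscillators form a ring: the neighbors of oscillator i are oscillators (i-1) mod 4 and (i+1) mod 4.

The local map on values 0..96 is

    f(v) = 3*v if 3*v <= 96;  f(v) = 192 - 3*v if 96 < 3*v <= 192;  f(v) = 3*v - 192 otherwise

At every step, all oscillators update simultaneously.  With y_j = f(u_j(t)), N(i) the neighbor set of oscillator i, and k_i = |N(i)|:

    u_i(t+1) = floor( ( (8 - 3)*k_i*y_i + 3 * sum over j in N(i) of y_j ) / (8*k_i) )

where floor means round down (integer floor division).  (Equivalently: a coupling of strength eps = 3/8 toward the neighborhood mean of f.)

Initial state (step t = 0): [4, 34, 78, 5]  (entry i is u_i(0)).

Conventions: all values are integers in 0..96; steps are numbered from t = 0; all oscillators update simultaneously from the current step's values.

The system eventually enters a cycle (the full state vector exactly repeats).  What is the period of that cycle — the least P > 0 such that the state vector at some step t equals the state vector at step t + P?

Answer: 4
Key observation: The state at step 125, [12, 12, 12, 12], reappears at step 129 — and no state repeats earlier — so the cycle the system enters has period 4.

Derivation:
t=0: [4, 34, 78, 5]
t=1: [27, 66, 45, 19]
t=2: [62, 29, 47, 61]
t=3: [21, 65, 49, 16]
t=4: [48, 22, 37, 50]
t=5: [50, 65, 70, 50]
t=6: [34, 13, 19, 37]
t=7: [78, 51, 58, 78]
t=8: [41, 35, 26, 37]
t=9: [74, 81, 80, 78]
t=10: [36, 46, 47, 40]
t=11: [76, 59, 55, 70]
t=12: [28, 21, 23, 23]
t=13: [77, 68, 67, 71]
t=14: [30, 16, 11, 22]
t=15: [77, 53, 42, 64]
t=16: [30, 40, 47, 19]
t=17: [80, 71, 56, 62]
t=18: [35, 26, 20, 17]
t=19: [78, 76, 61, 59]
t=20: [35, 32, 15, 18]
t=21: [82, 84, 56, 58]
t=22: [48, 52, 29, 25]
t=23: [50, 47, 75, 72]
t=24: [40, 45, 34, 29]
t=25: [72, 66, 83, 84]
t=26: [27, 18, 48, 52]
t=27: [67, 57, 46, 46]
t=28: [19, 24, 47, 45]
t=29: [59, 65, 56, 55]
t=30: [15, 9, 20, 24]
t=31: [46, 36, 56, 64]
t=32: [49, 67, 30, 14]
t=33: [37, 30, 65, 51]
t=34: [74, 72, 26, 40]
t=35: [36, 35, 66, 65]
t=36: [69, 71, 20, 18]
t=37: [23, 27, 51, 47]
t=38: [67, 70, 49, 52]
t=39: [15, 21, 38, 32]
t=40: [57, 62, 78, 83]
t=41: [24, 15, 38, 47]
t=42: [63, 56, 66, 60]
t=43: [8, 16, 10, 9]
t=44: [29, 40, 32, 27]
t=45: [83, 79, 88, 84]
t=46: [55, 52, 64, 61]
t=47: [25, 27, 8, 10]
t=48: [67, 69, 35, 37]
t=49: [23, 27, 72, 68]
t=50: [60, 68, 32, 24]
t=51: [23, 27, 75, 65]
t=52: [58, 69, 36, 21]
t=53: [25, 28, 67, 58]
t=54: [66, 68, 24, 27]
t=55: [21, 22, 62, 65]
t=56: [52, 54, 16, 14]
t=57: [36, 34, 43, 42]
t=58: [81, 83, 68, 68]
t=59: [44, 47, 20, 19]
t=60: [57, 54, 57, 58]
t=61: [22, 26, 22, 19]
t=62: [66, 73, 66, 60]
t=63: [11, 19, 11, 9]
t=64: [36, 48, 36, 29]
t=65: [77, 61, 77, 85]
t=66: [37, 20, 37, 54]
t=67: [67, 67, 67, 49]
t=68: [15, 9, 15, 31]
t=69: [50, 33, 50, 75]
t=70: [49, 73, 49, 36]
t=71: [48, 33, 48, 69]
t=72: [50, 76, 50, 27]
t=73: [48, 38, 48, 66]
t=74: [45, 66, 45, 21]
t=75: [48, 25, 48, 60]
t=76: [46, 64, 46, 25]
t=77: [47, 20, 47, 67]
t=78: [44, 56, 44, 24]
t=79: [55, 37, 55, 67]
t=80: [33, 60, 33, 15]
t=81: [68, 42, 68, 63]
t=82: [20, 45, 20, 6]
t=83: [51, 58, 51, 33]
t=84: [45, 25, 45, 72]
t=85: [54, 68, 54, 36]
t=86: [36, 18, 36, 63]
t=87: [63, 65, 63, 33]
t=88: [19, 3, 19, 59]
t=89: [40, 27, 40, 30]
t=90: [77, 77, 77, 83]
t=91: [42, 39, 42, 50]
t=92: [63, 71, 63, 51]
t=93: [13, 14, 13, 25]
t=94: [46, 40, 46, 61]
t=95: [48, 65, 48, 25]
t=96: [44, 19, 44, 64]
t=97: [48, 58, 48, 22]
t=98: [45, 29, 45, 59]
t=99: [54, 75, 54, 30]
t=100: [41, 31, 41, 67]
t=101: [62, 84, 62, 31]
t=102: [32, 39, 32, 60]
t=103: [76, 82, 76, 43]
t=104: [44, 47, 44, 52]
t=105: [53, 54, 53, 45]
t=106: [36, 31, 36, 48]
t=107: [78, 89, 78, 61]
t=108: [42, 62, 42, 21]
t=109: [54, 28, 54, 64]
t=110: [34, 63, 34, 11]
t=111: [63, 35, 63, 54]
t=112: [23, 55, 23, 19]
t=113: [58, 42, 58, 61]
t=114: [25, 48, 25, 12]
t=115: [62, 58, 62, 50]
t=116: [15, 13, 15, 28]
t=117: [51, 41, 51, 69]
t=118: [40, 57, 40, 24]
t=119: [62, 40, 62, 72]
t=120: [21, 47, 21, 17]
t=121: [58, 55, 58, 55]
t=122: [21, 23, 21, 23]
t=123: [65, 66, 65, 66]
t=124: [4, 4, 4, 4]
t=125: [12, 12, 12, 12]
t=126: [36, 36, 36, 36]
t=127: [84, 84, 84, 84]
t=128: [60, 60, 60, 60]
t=129: [12, 12, 12, 12]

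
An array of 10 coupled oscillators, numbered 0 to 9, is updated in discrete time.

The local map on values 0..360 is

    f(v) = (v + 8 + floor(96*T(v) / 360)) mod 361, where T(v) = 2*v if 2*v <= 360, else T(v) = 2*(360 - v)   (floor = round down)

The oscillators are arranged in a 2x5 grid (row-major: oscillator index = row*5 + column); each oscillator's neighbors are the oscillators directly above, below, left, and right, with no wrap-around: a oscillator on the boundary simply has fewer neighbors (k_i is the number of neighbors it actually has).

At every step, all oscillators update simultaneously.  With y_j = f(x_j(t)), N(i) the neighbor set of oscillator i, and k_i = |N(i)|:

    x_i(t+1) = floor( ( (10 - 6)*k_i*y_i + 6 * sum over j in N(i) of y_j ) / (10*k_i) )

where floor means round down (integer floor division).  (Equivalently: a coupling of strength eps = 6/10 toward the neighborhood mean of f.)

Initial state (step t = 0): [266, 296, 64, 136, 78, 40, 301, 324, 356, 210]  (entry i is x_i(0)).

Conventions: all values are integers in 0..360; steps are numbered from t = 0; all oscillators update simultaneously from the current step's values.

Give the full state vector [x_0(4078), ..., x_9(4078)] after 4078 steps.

Answer: [306, 328, 278, 70, 0, 306, 328, 278, 70, 0]
Key observation: The state at step 25, [38, 130, 269, 277, 216, 38, 130, 269, 277, 216], reappears at step 31: the system is in a cycle of period 6 from step 25 on.  Therefore the state at step 4078 equals the state at step 25 + ((4078 - 25) mod 6) = 28, which is [306, 328, 278, 70, 0, 306, 328, 278, 70, 0].

Derivation:
t=0: [266, 296, 64, 136, 78, 40, 301, 324, 356, 210]
t=1: [251, 289, 223, 134, 205, 226, 287, 230, 175, 158]
t=2: [318, 324, 292, 260, 256, 317, 322, 305, 264, 271]
t=3: [348, 347, 337, 324, 321, 348, 348, 338, 327, 323]
t=4: [0, 71, 284, 352, 349, 1, 72, 284, 352, 350]
t=5: [40, 138, 223, 68, 1, 41, 138, 223, 68, 2]
t=6: [114, 206, 248, 129, 40, 114, 206, 248, 130, 40]
t=7: [216, 277, 289, 200, 109, 216, 277, 289, 200, 110]
t=8: [308, 324, 324, 277, 210, 308, 324, 324, 277, 210]
t=9: [345, 349, 346, 327, 307, 345, 349, 346, 327, 307]
t=10: [0, 0, 70, 279, 345, 0, 0, 70, 279, 345]
t=11: [8, 29, 136, 221, 99, 8, 29, 136, 221, 99]
t=12: [29, 78, 200, 256, 202, 29, 78, 200, 256, 202]
t=13: [74, 145, 265, 308, 301, 74, 145, 265, 308, 301]
t=14: [153, 226, 308, 338, 340, 153, 226, 308, 338, 340]
t=15: [260, 300, 338, 354, 357, 260, 300, 338, 354, 357]
t=16: [326, 339, 283, 74, 4, 326, 339, 283, 74, 4]
t=17: [353, 351, 295, 141, 46, 353, 351, 295, 141, 46]
t=18: [2, 69, 247, 217, 121, 2, 69, 247, 217, 121]
t=19: [41, 133, 271, 282, 225, 41, 133, 271, 282, 225]
t=20: [112, 205, 304, 324, 312, 112, 205, 304, 324, 312]
t=21: [213, 281, 333, 347, 346, 213, 281, 333, 347, 346]
t=22: [308, 329, 279, 71, 0, 308, 329, 279, 71, 0]
t=23: [346, 346, 291, 137, 40, 346, 346, 291, 137, 40]
t=24: [0, 67, 244, 211, 113, 0, 67, 244, 211, 113]
t=25: [38, 130, 269, 277, 216, 38, 130, 269, 277, 216]
t=26: [108, 202, 302, 322, 308, 108, 202, 302, 322, 308]
t=27: [209, 279, 332, 346, 345, 209, 279, 332, 346, 345]
t=28: [306, 328, 278, 70, 0, 306, 328, 278, 70, 0]
t=29: [345, 346, 291, 136, 40, 345, 346, 291, 136, 40]
t=30: [0, 67, 244, 210, 113, 0, 67, 244, 210, 113]
t=31: [38, 130, 269, 277, 216, 38, 130, 269, 277, 216]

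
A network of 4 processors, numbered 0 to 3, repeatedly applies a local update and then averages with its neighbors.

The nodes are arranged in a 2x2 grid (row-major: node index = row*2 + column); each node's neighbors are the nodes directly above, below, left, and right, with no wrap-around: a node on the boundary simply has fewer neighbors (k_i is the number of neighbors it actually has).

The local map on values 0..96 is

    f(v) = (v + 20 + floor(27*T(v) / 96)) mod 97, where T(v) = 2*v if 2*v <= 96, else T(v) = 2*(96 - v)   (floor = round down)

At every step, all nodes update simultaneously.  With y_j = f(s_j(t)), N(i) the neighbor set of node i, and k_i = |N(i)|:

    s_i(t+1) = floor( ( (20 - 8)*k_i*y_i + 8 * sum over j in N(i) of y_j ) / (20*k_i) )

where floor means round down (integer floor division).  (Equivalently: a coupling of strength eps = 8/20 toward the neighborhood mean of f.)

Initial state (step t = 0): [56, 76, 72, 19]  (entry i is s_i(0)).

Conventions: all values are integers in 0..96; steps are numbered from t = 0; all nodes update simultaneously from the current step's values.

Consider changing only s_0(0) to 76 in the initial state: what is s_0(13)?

Simulating step by step:
t=0: [76, 76, 72, 19]
t=1: [9, 17, 16, 33]
t=2: [38, 48, 48, 60]
t=3: [85, 73, 73, 39]
t=4: [11, 23, 23, 51]
t=5: [44, 59, 59, 79]
t=6: [53, 21, 21, 7]
t=7: [20, 37, 37, 38]
t=8: [61, 72, 72, 78]
t=9: [5, 7, 7, 9]
t=10: [28, 30, 30, 32]
t=11: [64, 66, 66, 68]
t=12: [5, 5, 5, 5]
t=13: [27, 27, 27, 27]

Answer: s_0(13) = 27
Key observation: This trace re-runs the system from the modified initial state.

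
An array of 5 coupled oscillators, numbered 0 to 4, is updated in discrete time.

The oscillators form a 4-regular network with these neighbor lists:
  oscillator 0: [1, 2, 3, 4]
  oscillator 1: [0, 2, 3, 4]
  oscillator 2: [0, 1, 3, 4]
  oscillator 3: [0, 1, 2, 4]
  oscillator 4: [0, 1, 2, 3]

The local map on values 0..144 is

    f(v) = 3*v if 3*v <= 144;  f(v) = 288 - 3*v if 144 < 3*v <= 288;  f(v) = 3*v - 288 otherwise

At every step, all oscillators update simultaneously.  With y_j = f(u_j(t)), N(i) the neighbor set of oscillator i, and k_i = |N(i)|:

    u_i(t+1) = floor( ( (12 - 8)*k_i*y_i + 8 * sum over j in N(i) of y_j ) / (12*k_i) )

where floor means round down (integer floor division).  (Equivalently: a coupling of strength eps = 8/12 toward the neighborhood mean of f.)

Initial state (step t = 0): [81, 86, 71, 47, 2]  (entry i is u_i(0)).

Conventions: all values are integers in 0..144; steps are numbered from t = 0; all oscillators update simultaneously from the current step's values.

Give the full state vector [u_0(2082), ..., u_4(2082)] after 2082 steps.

Answer: [36, 36, 36, 36, 36]
Key observation: The state at step 8, [36, 36, 36, 36, 36], reappears at step 10: the system is in a cycle of period 2 from step 8 on.  Therefore the state at step 2082 equals the state at step 8 + ((2082 - 8) mod 2) = 8, which is [36, 36, 36, 36, 36].

Derivation:
t=0: [81, 86, 71, 47, 2]
t=1: [57, 54, 62, 73, 50]
t=2: [111, 113, 109, 103, 115]
t=3: [43, 44, 42, 39, 45]
t=4: [128, 128, 127, 126, 129]
t=5: [95, 95, 94, 94, 95]
t=6: [4, 4, 4, 4, 4]
t=7: [12, 12, 12, 12, 12]
t=8: [36, 36, 36, 36, 36]
t=9: [108, 108, 108, 108, 108]
t=10: [36, 36, 36, 36, 36]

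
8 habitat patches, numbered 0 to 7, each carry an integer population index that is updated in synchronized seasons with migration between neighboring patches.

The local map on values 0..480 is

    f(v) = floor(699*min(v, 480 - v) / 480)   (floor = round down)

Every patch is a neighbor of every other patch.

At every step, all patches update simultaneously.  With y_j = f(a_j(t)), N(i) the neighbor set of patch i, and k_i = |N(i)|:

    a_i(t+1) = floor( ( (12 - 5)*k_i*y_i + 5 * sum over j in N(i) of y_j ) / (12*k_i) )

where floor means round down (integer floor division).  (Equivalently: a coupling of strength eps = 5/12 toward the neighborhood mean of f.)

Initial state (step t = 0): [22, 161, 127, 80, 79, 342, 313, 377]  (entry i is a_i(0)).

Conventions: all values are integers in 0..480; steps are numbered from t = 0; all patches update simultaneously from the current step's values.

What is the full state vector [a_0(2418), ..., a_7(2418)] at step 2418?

Answer: [338, 342, 338, 342, 342, 340, 342, 342]
Key observation: The state at step 22, [303, 299, 303, 299, 299, 301, 299, 299], reappears at step 30: the system is in a cycle of period 8 from step 22 on.  Therefore the state at step 2418 equals the state at step 22 + ((2418 - 22) mod 8) = 26, which is [338, 342, 338, 342, 342, 340, 342, 342].

Derivation:
t=0: [22, 161, 127, 80, 79, 342, 313, 377]
t=1: [92, 198, 172, 136, 136, 180, 203, 153]
t=2: [179, 260, 240, 213, 213, 247, 264, 226]
t=3: [286, 318, 333, 313, 313, 328, 315, 322]
t=4: [261, 236, 225, 240, 240, 229, 239, 234]
t=5: [327, 340, 332, 343, 343, 335, 343, 339]
t=6: [214, 204, 211, 202, 202, 208, 202, 205]
t=7: [305, 298, 303, 296, 296, 300, 296, 298]
t=8: [258, 264, 259, 265, 265, 262, 265, 264]
t=9: [319, 314, 318, 314, 314, 316, 314, 314]
t=10: [236, 240, 236, 240, 240, 238, 240, 240]
t=11: [344, 348, 344, 348, 348, 346, 348, 348]
t=12: [196, 192, 196, 192, 192, 194, 192, 192]
t=13: [283, 279, 283, 279, 279, 281, 279, 279]
t=14: [287, 291, 287, 291, 291, 289, 291, 291]
t=15: [279, 275, 279, 275, 275, 277, 275, 275]
t=16: [293, 297, 293, 297, 297, 295, 297, 297]
t=17: [270, 266, 270, 266, 266, 268, 266, 266]
t=18: [306, 310, 306, 310, 310, 308, 310, 310]
t=19: [251, 247, 251, 247, 247, 249, 247, 247]
t=20: [334, 338, 334, 338, 338, 336, 338, 338]
t=21: [210, 206, 210, 206, 206, 208, 206, 206]
t=22: [303, 299, 303, 299, 299, 301, 299, 299]
t=23: [258, 262, 258, 262, 262, 260, 262, 262]
t=24: [321, 317, 321, 317, 317, 319, 317, 317]
t=25: [232, 236, 232, 236, 236, 234, 236, 236]
t=26: [338, 342, 338, 342, 342, 340, 342, 342]
t=27: [204, 200, 204, 200, 200, 202, 200, 200]
t=28: [295, 291, 295, 291, 291, 293, 291, 291]
t=29: [270, 274, 270, 274, 274, 272, 274, 274]
t=30: [303, 299, 303, 299, 299, 301, 299, 299]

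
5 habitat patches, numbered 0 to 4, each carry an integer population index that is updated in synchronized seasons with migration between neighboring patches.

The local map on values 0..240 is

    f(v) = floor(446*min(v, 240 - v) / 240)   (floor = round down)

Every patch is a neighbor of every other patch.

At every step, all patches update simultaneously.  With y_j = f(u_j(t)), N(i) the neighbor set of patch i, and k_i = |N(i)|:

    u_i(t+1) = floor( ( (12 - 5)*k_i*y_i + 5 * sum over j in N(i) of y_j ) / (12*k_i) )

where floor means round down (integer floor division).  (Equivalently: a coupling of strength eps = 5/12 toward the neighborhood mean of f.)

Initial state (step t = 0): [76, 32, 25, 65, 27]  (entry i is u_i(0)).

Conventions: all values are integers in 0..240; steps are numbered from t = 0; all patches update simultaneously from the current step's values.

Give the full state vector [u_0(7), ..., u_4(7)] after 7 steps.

Answer: [201, 206, 204, 206, 204]

Derivation:
t=0: [76, 32, 25, 65, 27]
t=1: [110, 71, 65, 100, 67]
t=2: [177, 142, 137, 168, 139]
t=3: [140, 171, 175, 148, 173]
t=4: [164, 137, 133, 157, 135]
t=5: [159, 183, 186, 165, 185]
t=6: [133, 112, 110, 128, 110]
t=7: [201, 206, 204, 206, 204]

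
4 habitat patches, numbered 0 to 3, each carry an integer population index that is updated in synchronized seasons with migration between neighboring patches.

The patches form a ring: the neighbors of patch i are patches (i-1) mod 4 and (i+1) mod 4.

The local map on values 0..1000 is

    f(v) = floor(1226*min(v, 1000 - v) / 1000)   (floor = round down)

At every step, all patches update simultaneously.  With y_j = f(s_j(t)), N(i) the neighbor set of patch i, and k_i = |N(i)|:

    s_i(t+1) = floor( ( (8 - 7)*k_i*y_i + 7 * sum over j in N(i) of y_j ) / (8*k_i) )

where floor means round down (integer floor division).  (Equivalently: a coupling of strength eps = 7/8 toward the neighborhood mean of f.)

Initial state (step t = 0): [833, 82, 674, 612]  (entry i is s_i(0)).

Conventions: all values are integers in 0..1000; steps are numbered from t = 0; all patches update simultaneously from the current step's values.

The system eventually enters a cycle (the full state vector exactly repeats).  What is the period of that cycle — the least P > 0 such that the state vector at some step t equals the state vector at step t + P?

Simulating step by step:
t=0: [833, 82, 674, 612]
t=1: [277, 276, 301, 323]
t=2: [363, 352, 366, 359]
t=3: [436, 444, 437, 445]
t=4: [543, 535, 543, 535]
t=5: [568, 561, 568, 561]
t=6: [536, 530, 536, 530]
t=7: [575, 569, 575, 569]
t=8: [527, 521, 527, 521]
t=9: [586, 580, 586, 580]
t=10: [513, 507, 513, 507]
t=11: [603, 597, 603, 597]
t=12: [493, 487, 493, 487]
t=13: [597, 603, 597, 603]
t=14: [487, 493, 487, 493]
t=15: [603, 597, 603, 597]

Answer: 4
Key observation: The state at step 11, [603, 597, 603, 597], reappears at step 15 — and no state repeats earlier — so the cycle the system enters has period 4.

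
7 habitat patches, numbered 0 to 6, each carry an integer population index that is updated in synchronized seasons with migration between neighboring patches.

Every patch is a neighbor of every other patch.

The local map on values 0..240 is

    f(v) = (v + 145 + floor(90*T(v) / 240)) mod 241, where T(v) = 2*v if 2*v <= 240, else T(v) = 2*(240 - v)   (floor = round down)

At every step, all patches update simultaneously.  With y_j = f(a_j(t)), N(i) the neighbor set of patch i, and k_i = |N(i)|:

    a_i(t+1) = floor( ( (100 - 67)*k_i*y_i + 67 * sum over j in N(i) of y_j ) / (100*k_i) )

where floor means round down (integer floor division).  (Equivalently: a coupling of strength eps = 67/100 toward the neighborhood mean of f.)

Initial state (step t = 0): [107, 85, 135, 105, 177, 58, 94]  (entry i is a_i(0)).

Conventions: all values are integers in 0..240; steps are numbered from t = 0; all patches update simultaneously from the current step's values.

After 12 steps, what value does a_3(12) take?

Simulating step by step:
t=0: [107, 85, 135, 105, 177, 58, 94]
t=1: [81, 72, 86, 80, 89, 62, 76]
t=2: [41, 37, 43, 40, 44, 33, 39]
t=3: [214, 212, 215, 214, 215, 211, 213]
t=4: [136, 136, 136, 136, 136, 136, 136]
t=5: [118, 118, 118, 118, 118, 118, 118]
t=6: [110, 110, 110, 110, 110, 110, 110]
t=7: [96, 96, 96, 96, 96, 96, 96]
t=8: [72, 72, 72, 72, 72, 72, 72]
t=9: [30, 30, 30, 30, 30, 30, 30]
t=10: [197, 197, 197, 197, 197, 197, 197]
t=11: [133, 133, 133, 133, 133, 133, 133]
t=12: [117, 117, 117, 117, 117, 117, 117]

Answer: a_3(12) = 117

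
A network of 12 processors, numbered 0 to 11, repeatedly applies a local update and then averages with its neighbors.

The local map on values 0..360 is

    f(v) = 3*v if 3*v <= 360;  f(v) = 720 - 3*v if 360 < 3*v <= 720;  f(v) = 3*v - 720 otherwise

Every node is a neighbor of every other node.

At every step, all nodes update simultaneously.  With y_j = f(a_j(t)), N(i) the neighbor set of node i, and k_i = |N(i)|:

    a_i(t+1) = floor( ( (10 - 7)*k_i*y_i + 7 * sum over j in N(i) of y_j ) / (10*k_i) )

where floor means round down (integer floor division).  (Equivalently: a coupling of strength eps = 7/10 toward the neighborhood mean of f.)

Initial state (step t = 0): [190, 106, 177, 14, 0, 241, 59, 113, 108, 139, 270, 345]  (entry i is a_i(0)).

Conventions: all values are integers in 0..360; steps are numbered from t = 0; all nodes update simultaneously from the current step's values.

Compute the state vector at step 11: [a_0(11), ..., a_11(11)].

Answer: [233, 233, 233, 232, 233, 233, 233, 233, 233, 233, 232, 233]

Derivation:
t=0: [190, 106, 177, 14, 0, 241, 59, 113, 108, 139, 270, 345]
t=1: [178, 218, 187, 153, 143, 143, 185, 223, 219, 214, 164, 217]
t=2: [165, 137, 159, 183, 190, 190, 160, 133, 136, 139, 175, 137]
t=3: [239, 259, 243, 226, 221, 221, 243, 262, 260, 257, 232, 259]
t=4: [32, 44, 33, 41, 44, 44, 33, 46, 45, 43, 36, 44]
t=5: [115, 123, 115, 121, 123, 123, 115, 125, 124, 123, 118, 123]
t=6: [348, 349, 348, 351, 349, 349, 348, 348, 349, 349, 350, 349]
t=7: [326, 326, 326, 328, 326, 326, 326, 326, 326, 326, 327, 326]
t=8: [258, 258, 258, 259, 258, 258, 258, 258, 258, 258, 259, 258]
t=9: [54, 54, 54, 55, 54, 54, 54, 54, 54, 54, 55, 54]
t=10: [162, 162, 162, 163, 162, 162, 162, 162, 162, 162, 163, 162]
t=11: [233, 233, 233, 232, 233, 233, 233, 233, 233, 233, 232, 233]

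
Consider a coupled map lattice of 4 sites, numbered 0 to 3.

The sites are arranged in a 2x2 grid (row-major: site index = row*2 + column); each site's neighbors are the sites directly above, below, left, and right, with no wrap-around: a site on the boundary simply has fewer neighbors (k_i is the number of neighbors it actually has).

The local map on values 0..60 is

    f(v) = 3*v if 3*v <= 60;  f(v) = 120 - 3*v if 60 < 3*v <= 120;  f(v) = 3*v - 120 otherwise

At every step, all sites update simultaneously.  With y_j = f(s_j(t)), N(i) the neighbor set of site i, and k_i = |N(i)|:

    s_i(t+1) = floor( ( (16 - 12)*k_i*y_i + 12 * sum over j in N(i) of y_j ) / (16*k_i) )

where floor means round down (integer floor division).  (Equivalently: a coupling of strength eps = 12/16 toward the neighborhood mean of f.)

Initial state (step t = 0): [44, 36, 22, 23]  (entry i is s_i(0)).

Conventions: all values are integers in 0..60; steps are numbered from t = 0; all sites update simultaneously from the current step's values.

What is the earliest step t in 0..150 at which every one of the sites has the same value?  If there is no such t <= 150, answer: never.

Answer: 6
Key observation: Synchronization is absorbing here: once all sites are equal they stay equal, and step 6 is the first all-equal step.

Derivation:
t=0: [44, 36, 22, 23]  (not all equal)
t=1: [27, 26, 37, 37]  (not all equal)
t=2: [28, 28, 20, 21]  (not all equal)
t=3: [45, 43, 49, 50]  (not all equal)
t=4: [17, 19, 23, 21]  (not all equal)
t=5: [53, 54, 53, 54]  (not all equal)
t=6: [40, 40, 40, 40]  (all equal)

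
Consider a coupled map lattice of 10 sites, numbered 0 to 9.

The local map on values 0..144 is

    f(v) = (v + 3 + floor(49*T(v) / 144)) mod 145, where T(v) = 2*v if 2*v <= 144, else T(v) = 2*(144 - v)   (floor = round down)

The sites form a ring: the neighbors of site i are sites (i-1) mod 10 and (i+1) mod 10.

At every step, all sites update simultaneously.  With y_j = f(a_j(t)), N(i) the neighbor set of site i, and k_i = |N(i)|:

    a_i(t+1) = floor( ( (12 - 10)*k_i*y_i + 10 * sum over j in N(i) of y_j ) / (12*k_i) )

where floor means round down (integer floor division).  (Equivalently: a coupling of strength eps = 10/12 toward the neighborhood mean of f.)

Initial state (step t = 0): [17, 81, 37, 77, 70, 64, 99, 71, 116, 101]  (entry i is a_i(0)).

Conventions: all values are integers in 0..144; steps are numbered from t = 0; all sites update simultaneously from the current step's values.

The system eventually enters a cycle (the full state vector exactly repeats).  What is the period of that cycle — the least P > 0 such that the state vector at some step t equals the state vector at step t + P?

Answer: 14
Key observation: The state at step 9, [136, 144, 136, 137, 127, 136, 128, 136, 127, 137], reappears at step 23 — and no state repeats earlier — so the cycle the system enters has period 14.

Derivation:
t=0: [17, 81, 37, 77, 70, 64, 99, 71, 116, 101]
t=1: [113, 61, 115, 97, 117, 123, 118, 132, 129, 92]
t=2: [120, 131, 121, 136, 135, 138, 140, 140, 137, 137]
t=3: [142, 139, 142, 141, 84, 60, 0, 60, 84, 141]
t=4: [0, 0, 0, 53, 64, 71, 86, 71, 64, 53]
t=5: [40, 3, 40, 62, 107, 119, 123, 119, 107, 62]
t=6: [59, 59, 59, 103, 125, 137, 139, 137, 125, 103]
t=7: [114, 102, 114, 123, 138, 82, 120, 82, 138, 123]
t=8: [136, 136, 136, 80, 111, 79, 129, 79, 111, 80]
t=9: [136, 144, 136, 137, 127, 136, 128, 136, 127, 137]
t=10: [84, 120, 84, 142, 143, 141, 143, 141, 143, 142]
t=11: [79, 129, 79, 53, 1, 1, 1, 1, 1, 53]
t=12: [118, 128, 118, 69, 40, 4, 4, 4, 40, 69]
t=13: [130, 138, 130, 106, 64, 34, 9, 34, 64, 106]
t=14: [79, 118, 79, 127, 99, 63, 53, 63, 99, 127]
t=15: [137, 128, 137, 131, 125, 111, 105, 111, 125, 131]
t=16: [141, 143, 141, 142, 139, 136, 135, 136, 139, 142]
t=17: [1, 1, 1, 0, 60, 84, 144, 84, 60, 0]
t=18: [3, 4, 3, 45, 71, 64, 106, 64, 71, 45]
t=19: [37, 8, 37, 67, 98, 125, 114, 125, 98, 67]
t=20: [65, 56, 65, 101, 128, 135, 139, 135, 128, 101]
t=21: [114, 109, 114, 127, 138, 82, 120, 82, 138, 127]
t=22: [137, 136, 137, 80, 111, 79, 129, 79, 111, 80]
t=23: [136, 144, 136, 137, 127, 136, 128, 136, 127, 137]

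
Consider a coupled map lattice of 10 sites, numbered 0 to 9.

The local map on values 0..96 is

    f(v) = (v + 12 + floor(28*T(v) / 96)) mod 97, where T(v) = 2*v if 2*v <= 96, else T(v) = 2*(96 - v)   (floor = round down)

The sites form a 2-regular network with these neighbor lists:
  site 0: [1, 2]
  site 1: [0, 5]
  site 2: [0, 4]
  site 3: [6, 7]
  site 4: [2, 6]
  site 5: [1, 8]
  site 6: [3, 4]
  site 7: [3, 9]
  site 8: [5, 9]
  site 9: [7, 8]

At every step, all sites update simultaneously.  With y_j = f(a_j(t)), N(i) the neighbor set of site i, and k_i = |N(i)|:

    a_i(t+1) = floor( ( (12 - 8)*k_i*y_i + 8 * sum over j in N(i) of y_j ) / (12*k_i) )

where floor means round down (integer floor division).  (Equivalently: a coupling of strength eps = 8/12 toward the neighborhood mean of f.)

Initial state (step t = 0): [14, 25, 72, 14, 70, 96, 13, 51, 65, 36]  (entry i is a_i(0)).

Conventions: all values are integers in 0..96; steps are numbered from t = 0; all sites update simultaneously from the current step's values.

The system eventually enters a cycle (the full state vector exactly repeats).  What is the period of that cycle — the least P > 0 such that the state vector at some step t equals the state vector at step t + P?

Answer: 4
Key observation: The state at step 22, [88, 88, 88, 88, 88, 88, 88, 88, 88, 88], reappears at step 26 — and no state repeats earlier — so the cycle the system enters has period 4.

Derivation:
t=0: [14, 25, 72, 14, 70, 96, 13, 51, 65, 36]
t=1: [28, 32, 11, 51, 11, 52, 22, 64, 58, 84]
t=2: [49, 69, 38, 76, 34, 81, 54, 63, 62, 64]
t=3: [85, 62, 75, 62, 75, 64, 52, 63, 63, 93]
t=4: [33, 64, 3, 92, 31, 93, 61, 65, 65, 65]
t=5: [58, 55, 47, 65, 56, 66, 54, 66, 66, 95]
t=6: [89, 92, 89, 93, 89, 93, 92, 66, 66, 66]
t=7: [8, 8, 8, 37, 8, 37, 8, 66, 66, 95]
t=8: [24, 39, 24, 63, 24, 63, 39, 58, 58, 66]
t=9: [57, 72, 50, 86, 57, 86, 72, 93, 93, 93]
t=10: [60, 32, 90, 5, 60, 5, 32, 8, 8, 9]
t=11: [54, 58, 64, 35, 54, 35, 58, 23, 23, 24]
t=12: [92, 83, 91, 69, 92, 69, 83, 55, 55, 48]
t=13: [7, 36, 8, 63, 7, 63, 36, 91, 91, 89]
t=14: [38, 62, 23, 57, 38, 57, 62, 36, 36, 8]
t=15: [71, 85, 64, 84, 71, 84, 85, 61, 61, 54]
t=16: [33, 4, 31, 35, 33, 35, 4, 63, 63, 92]
t=17: [47, 49, 63, 59, 47, 59, 49, 56, 56, 65]
t=18: [89, 88, 88, 90, 89, 90, 88, 92, 92, 92]
t=19: [7, 7, 7, 8, 7, 8, 7, 8, 8, 9]
t=20: [23, 23, 23, 23, 23, 23, 23, 24, 24, 24]
t=21: [48, 48, 48, 48, 48, 48, 48, 49, 49, 50]
t=22: [88, 88, 88, 88, 88, 88, 88, 88, 88, 88]
t=23: [7, 7, 7, 7, 7, 7, 7, 7, 7, 7]
t=24: [23, 23, 23, 23, 23, 23, 23, 23, 23, 23]
t=25: [48, 48, 48, 48, 48, 48, 48, 48, 48, 48]
t=26: [88, 88, 88, 88, 88, 88, 88, 88, 88, 88]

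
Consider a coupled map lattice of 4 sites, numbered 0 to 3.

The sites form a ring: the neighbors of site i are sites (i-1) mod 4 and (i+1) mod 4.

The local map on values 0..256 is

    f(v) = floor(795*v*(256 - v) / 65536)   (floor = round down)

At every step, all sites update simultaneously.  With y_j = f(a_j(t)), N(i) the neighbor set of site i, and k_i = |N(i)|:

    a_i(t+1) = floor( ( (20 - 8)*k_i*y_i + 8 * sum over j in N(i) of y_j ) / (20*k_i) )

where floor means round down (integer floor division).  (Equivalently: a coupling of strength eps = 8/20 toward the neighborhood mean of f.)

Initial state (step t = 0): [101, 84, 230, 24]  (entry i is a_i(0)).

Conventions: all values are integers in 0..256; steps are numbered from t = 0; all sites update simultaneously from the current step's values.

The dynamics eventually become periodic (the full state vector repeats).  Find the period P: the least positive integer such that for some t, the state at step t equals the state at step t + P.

Simulating step by step:
t=0: [101, 84, 230, 24]
t=1: [161, 157, 91, 92]
t=2: [185, 186, 183, 183]
t=3: [159, 158, 161, 161]
t=4: [186, 186, 185, 185]
t=5: [157, 157, 158, 158]
t=6: [187, 187, 187, 187]
t=7: [156, 156, 156, 156]
t=8: [189, 189, 189, 189]
t=9: [153, 153, 153, 153]
t=10: [191, 191, 191, 191]
t=11: [150, 150, 150, 150]
t=12: [192, 192, 192, 192]
t=13: [149, 149, 149, 149]
t=14: [193, 193, 193, 193]
t=15: [147, 147, 147, 147]
t=16: [194, 194, 194, 194]
t=17: [145, 145, 145, 145]
t=18: [195, 195, 195, 195]
t=19: [144, 144, 144, 144]
t=20: [195, 195, 195, 195]

Answer: 2
Key observation: The state at step 18, [195, 195, 195, 195], reappears at step 20 — and no state repeats earlier — so the cycle the system enters has period 2.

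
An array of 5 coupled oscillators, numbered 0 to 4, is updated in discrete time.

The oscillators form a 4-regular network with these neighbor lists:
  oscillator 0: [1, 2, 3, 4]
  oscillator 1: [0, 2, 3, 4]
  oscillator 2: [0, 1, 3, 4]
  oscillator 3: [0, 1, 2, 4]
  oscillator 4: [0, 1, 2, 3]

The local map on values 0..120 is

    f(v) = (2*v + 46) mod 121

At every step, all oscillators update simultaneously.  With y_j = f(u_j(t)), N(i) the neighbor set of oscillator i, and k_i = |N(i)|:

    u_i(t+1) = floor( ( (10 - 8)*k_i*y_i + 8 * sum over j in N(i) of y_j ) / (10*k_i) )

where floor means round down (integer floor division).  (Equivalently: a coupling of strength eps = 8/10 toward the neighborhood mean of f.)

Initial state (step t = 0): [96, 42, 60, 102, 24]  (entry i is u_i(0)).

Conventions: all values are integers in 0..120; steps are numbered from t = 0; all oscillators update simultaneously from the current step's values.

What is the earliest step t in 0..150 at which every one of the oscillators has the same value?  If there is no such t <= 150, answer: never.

Answer: 1
Key observation: Synchronization is absorbing here: once all oscillators are equal they stay equal, and step 1 is the first all-equal step.

Derivation:
t=0: [96, 42, 60, 102, 24]  (not all equal)
t=1: [54, 54, 54, 54, 54]  (all equal)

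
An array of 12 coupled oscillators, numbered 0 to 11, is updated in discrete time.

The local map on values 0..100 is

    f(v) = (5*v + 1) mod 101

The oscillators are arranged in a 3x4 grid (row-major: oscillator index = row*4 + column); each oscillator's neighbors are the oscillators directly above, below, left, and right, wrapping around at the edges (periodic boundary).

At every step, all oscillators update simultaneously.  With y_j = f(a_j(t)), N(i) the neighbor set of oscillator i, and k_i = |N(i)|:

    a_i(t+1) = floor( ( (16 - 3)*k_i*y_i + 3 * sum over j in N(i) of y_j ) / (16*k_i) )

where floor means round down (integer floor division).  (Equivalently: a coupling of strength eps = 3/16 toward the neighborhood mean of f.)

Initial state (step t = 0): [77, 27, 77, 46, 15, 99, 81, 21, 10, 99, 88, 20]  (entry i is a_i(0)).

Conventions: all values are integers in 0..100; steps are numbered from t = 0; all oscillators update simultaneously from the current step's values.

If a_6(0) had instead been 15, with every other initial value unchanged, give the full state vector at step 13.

Simulating step by step:
t=0: [77, 27, 77, 46, 15, 99, 15, 21, 10, 99, 88, 20]
t=1: [76, 44, 75, 31, 72, 87, 71, 12, 53, 84, 41, 5]
t=2: [72, 24, 65, 55, 58, 32, 51, 58, 60, 19, 11, 29]
t=3: [60, 27, 28, 70, 86, 60, 54, 84, 93, 89, 55, 51]
t=4: [88, 41, 43, 48, 34, 88, 66, 23, 60, 46, 69, 53]
t=5: [40, 8, 16, 37, 65, 36, 27, 21, 89, 32, 41, 61]
t=6: [90, 48, 73, 77, 29, 72, 36, 10, 42, 56, 11, 8]
t=7: [46, 43, 63, 76, 44, 58, 75, 53, 17, 71, 57, 42]
t=8: [32, 20, 22, 68, 28, 79, 71, 60, 75, 55, 75, 21]
t=9: [55, 11, 15, 39, 47, 83, 55, 86, 67, 71, 65, 17]
t=10: [70, 55, 73, 89, 34, 19, 66, 35, 38, 48, 32, 78]
t=11: [51, 71, 60, 46, 71, 87, 36, 71, 84, 46, 58, 84]
t=12: [51, 53, 92, 34, 50, 36, 77, 51, 20, 32, 82, 22]
t=13: [52, 63, 56, 65, 48, 77, 76, 53, 8, 55, 15, 14]

Answer: [52, 63, 56, 65, 48, 77, 76, 53, 8, 55, 15, 14]
Key observation: This trace re-runs the system from the modified initial state.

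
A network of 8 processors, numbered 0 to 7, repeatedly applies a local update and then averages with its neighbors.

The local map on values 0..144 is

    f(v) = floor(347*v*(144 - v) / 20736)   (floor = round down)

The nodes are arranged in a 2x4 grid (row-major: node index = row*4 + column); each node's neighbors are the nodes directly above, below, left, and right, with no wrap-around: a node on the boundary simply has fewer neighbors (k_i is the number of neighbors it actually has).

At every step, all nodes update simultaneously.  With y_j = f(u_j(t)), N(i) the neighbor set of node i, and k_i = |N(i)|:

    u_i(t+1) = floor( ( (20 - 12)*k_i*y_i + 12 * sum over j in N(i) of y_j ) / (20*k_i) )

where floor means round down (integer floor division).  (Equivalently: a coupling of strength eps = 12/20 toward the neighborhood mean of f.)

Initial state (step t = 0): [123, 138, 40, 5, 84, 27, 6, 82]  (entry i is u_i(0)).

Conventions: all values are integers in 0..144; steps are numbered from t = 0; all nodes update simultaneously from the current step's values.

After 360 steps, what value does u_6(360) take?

Answer: u_6(360) = 84
Key observation: The state at step 5, [84, 84, 84, 84, 84, 84, 84, 84], reappears at step 6: the system is in a cycle of period 1 from step 5 on.  Therefore the state at step 360 equals the state at step 5 + ((360 - 5) mod 1) = 5, which is [84, 84, 84, 84, 84, 84, 84, 84].

Derivation:
t=0: [123, 138, 40, 5, 84, 27, 6, 82]
t=1: [46, 38, 35, 50, 62, 42, 46, 41]
t=2: [75, 68, 69, 71, 77, 73, 70, 73]
t=3: [86, 86, 86, 86, 86, 86, 86, 86]
t=4: [83, 83, 83, 83, 83, 83, 83, 83]
t=5: [84, 84, 84, 84, 84, 84, 84, 84]
t=6: [84, 84, 84, 84, 84, 84, 84, 84]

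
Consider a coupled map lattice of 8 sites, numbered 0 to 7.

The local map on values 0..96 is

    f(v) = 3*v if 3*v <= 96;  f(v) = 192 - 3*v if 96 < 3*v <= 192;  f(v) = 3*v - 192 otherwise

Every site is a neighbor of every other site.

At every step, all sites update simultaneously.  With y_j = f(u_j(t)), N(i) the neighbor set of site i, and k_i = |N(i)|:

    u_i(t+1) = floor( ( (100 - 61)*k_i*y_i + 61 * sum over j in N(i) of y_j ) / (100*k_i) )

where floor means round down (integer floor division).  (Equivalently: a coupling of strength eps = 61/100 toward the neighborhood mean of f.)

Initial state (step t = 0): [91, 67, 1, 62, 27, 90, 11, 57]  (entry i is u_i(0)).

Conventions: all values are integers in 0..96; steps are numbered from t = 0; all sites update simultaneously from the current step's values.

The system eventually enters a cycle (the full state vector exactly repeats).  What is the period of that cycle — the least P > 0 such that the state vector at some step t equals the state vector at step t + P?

Simulating step by step:
t=0: [91, 67, 1, 62, 27, 90, 11, 57]
t=1: [51, 29, 28, 29, 51, 50, 37, 33]
t=2: [59, 74, 73, 74, 59, 60, 72, 76]
t=3: [21, 25, 24, 25, 21, 20, 23, 27]
t=4: [67, 71, 70, 71, 67, 66, 69, 73]
t=5: [13, 17, 16, 17, 13, 12, 15, 19]
t=6: [43, 47, 46, 47, 43, 42, 45, 49]
t=7: [58, 54, 55, 54, 58, 59, 56, 52]
t=8: [22, 26, 25, 26, 22, 21, 24, 28]
t=9: [70, 74, 73, 74, 70, 69, 72, 76]
t=10: [22, 26, 25, 26, 22, 21, 24, 28]

Answer: 2
Key observation: The state at step 8, [22, 26, 25, 26, 22, 21, 24, 28], reappears at step 10 — and no state repeats earlier — so the cycle the system enters has period 2.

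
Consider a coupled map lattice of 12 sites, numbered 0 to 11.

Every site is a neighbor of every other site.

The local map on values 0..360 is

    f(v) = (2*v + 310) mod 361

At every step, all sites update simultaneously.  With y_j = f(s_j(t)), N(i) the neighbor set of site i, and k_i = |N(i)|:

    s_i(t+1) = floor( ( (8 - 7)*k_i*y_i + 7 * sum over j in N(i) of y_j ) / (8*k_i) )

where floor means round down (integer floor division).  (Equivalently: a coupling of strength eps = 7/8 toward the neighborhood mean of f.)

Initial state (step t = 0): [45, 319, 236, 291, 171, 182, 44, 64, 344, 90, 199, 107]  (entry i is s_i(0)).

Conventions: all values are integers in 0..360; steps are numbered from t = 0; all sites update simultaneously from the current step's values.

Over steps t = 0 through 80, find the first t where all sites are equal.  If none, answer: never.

Answer: 3
Key observation: Synchronization is absorbing here: once all sites are equal they stay equal, and step 3 is the first all-equal step.

Derivation:
t=0: [45, 319, 236, 291, 171, 182, 44, 64, 344, 90, 199, 107]  (not all equal)
t=1: [171, 179, 172, 177, 182, 183, 170, 172, 181, 175, 185, 176]  (not all equal)
t=2: [302, 303, 302, 302, 303, 303, 302, 302, 303, 302, 303, 302]  (not all equal)
t=3: [192, 192, 192, 192, 192, 192, 192, 192, 192, 192, 192, 192]  (all equal)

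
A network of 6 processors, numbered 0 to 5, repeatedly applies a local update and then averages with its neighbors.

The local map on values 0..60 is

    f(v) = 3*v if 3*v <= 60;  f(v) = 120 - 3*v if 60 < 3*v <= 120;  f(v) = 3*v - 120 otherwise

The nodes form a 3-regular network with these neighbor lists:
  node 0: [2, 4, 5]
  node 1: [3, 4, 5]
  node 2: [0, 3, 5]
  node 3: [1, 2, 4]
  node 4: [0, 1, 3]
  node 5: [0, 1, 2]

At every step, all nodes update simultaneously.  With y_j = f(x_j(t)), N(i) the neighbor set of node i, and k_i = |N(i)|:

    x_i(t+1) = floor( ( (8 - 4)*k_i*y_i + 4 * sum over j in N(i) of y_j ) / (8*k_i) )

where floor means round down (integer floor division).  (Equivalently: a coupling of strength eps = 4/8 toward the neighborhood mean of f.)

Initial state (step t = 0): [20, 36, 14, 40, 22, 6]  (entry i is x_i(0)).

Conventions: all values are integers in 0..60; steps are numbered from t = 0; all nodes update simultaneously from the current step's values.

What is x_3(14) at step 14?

Answer: x_3(14) = 32

Derivation:
t=0: [20, 36, 14, 40, 22, 6]
t=1: [49, 18, 34, 18, 39, 28]
t=2: [23, 42, 28, 39, 24, 34]
t=3: [42, 14, 30, 16, 34, 24]
t=4: [19, 40, 32, 39, 25, 37]
t=5: [41, 9, 23, 13, 32, 18]
t=6: [23, 33, 41, 36, 23, 40]
t=7: [34, 21, 12, 18, 39, 12]
t=8: [21, 44, 36, 43, 23, 36]
t=9: [41, 18, 19, 17, 38, 19]
t=10: [21, 46, 47, 45, 21, 47]
t=11: [45, 24, 26, 23, 43, 26]
t=12: [23, 41, 39, 42, 23, 38]
t=13: [35, 12, 12, 12, 35, 12]
t=14: [22, 32, 32, 32, 22, 32]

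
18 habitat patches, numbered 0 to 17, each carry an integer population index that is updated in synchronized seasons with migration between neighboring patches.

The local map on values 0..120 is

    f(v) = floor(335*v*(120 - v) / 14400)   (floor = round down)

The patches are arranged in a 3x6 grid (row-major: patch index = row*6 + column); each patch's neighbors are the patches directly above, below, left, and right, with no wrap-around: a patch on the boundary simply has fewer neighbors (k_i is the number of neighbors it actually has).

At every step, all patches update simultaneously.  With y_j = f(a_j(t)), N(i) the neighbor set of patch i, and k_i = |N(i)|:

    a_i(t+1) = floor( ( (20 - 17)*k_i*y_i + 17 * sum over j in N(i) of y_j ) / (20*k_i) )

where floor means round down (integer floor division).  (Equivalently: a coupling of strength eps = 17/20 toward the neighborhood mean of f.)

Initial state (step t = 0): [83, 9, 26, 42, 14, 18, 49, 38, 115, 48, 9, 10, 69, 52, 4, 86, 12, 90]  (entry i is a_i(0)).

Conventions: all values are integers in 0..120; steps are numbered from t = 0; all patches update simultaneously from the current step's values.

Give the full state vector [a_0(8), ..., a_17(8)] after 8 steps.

Simulating step by step:
t=0: [83, 9, 26, 42, 14, 18, 49, 38, 115, 48, 9, 10, 69, 52, 4, 86, 12, 90]
t=1: [54, 59, 40, 59, 45, 31, 75, 52, 48, 50, 39, 39, 81, 58, 47, 44, 47, 32]
t=2: [80, 79, 80, 78, 74, 73, 78, 81, 79, 78, 77, 68, 79, 78, 79, 79, 72, 74]
t=3: [75, 73, 75, 76, 77, 80, 74, 75, 74, 75, 78, 78, 75, 74, 75, 76, 77, 80]
t=4: [78, 78, 78, 77, 75, 76, 78, 78, 78, 77, 76, 74, 78, 78, 78, 77, 75, 76]
t=5: [76, 76, 76, 77, 77, 78, 76, 76, 76, 76, 77, 77, 76, 76, 76, 77, 77, 78]
t=6: [77, 77, 77, 77, 76, 76, 77, 77, 77, 77, 77, 76, 77, 77, 77, 77, 76, 76]
t=7: [77, 77, 77, 77, 77, 77, 77, 77, 77, 77, 77, 77, 77, 77, 77, 77, 77, 77]
t=8: [77, 77, 77, 77, 77, 77, 77, 77, 77, 77, 77, 77, 77, 77, 77, 77, 77, 77]

Answer: [77, 77, 77, 77, 77, 77, 77, 77, 77, 77, 77, 77, 77, 77, 77, 77, 77, 77]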